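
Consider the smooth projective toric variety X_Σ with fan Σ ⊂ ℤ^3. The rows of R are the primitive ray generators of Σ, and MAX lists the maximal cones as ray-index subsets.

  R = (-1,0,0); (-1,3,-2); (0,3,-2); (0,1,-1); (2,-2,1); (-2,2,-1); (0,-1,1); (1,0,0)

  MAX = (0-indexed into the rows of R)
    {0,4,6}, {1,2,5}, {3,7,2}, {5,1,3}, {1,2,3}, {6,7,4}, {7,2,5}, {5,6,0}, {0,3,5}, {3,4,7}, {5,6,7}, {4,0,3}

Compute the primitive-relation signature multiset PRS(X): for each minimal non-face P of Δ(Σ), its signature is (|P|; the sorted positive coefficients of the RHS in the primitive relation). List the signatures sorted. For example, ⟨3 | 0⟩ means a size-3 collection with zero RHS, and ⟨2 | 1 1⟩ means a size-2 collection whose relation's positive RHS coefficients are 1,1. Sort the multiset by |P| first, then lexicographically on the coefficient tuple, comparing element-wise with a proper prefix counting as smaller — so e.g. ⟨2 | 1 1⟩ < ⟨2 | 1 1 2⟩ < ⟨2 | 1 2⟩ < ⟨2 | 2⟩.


Minimal non-faces — 12 found among 8 rays, 12 max cones:

  P={0,7}:  v_{0} + v_{7} = 0 ; sig = ⟨2 | 0⟩
  P={3,6}:  v_{3} + v_{6} = 0 ; sig = ⟨2 | 0⟩
  P={4,5}:  v_{4} + v_{5} = 0 ; sig = ⟨2 | 0⟩
  P={0,2}:  v_{0} + v_{2} = v_{1} ; sig = ⟨2 | 1⟩
  P={1,7}:  v_{1} + v_{7} = v_{2} ; sig = ⟨2 | 1⟩
  P={0,1}:  v_{0} + v_{1} = v_{3} + v_{5} ; sig = ⟨2 | 1 1⟩
  P={1,4}:  v_{1} + v_{4} = v_{3} + v_{7} ; sig = ⟨2 | 1 1⟩
  P={1,6}:  v_{1} + v_{6} = v_{5} + v_{7} ; sig = ⟨2 | 1 1⟩
  P={2,4}:  v_{2} + v_{4} = v_{3} + 2·v_{7} ; sig = ⟨2 | 1 2⟩
  P={2,6}:  v_{2} + v_{6} = v_{5} + 2·v_{7} ; sig = ⟨2 | 1 2⟩
  P={3,5,7}:  v_{3} + v_{5} + v_{7} = v_{1} ; sig = ⟨3 | 1⟩
  P={2,3,5}:  v_{2} + v_{3} + v_{5} = 2·v_{1} ; sig = ⟨3 | 2⟩

Sorted signature multiset PRS(X):
{ ⟨2 | 0⟩ ×3,  ⟨2 | 1⟩ ×2,  ⟨2 | 1 1⟩ ×3,  ⟨2 | 1 2⟩ ×2,  ⟨3 | 1⟩,  ⟨3 | 2⟩ }


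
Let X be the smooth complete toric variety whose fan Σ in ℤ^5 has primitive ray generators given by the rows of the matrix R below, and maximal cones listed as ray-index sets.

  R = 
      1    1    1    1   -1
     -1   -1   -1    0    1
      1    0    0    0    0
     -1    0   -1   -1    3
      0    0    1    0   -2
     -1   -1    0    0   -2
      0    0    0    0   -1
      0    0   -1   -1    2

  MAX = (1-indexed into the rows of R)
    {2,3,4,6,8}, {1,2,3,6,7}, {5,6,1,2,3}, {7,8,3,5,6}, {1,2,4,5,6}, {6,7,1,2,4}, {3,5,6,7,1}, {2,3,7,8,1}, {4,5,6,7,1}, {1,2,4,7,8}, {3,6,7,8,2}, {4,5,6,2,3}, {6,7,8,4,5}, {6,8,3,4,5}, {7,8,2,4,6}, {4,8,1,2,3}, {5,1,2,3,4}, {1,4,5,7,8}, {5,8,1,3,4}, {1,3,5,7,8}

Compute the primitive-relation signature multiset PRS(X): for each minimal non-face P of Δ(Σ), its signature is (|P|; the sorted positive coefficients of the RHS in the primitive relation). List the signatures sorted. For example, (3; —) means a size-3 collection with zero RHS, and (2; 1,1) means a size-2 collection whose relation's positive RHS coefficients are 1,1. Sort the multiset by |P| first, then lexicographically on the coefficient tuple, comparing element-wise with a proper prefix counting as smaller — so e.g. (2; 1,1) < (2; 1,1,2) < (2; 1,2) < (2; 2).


Primitive collections (5):

  P = {1,6,8}:  v_{1} + v_{6} + v_{8} = v_{7} ; sig = (3; 1)
  P = {2,5,7}:  v_{2} + v_{5} + v_{7} = v_{6} ; sig = (3; 1)
  P = {3,4,7}:  v_{3} + v_{4} + v_{7} = v_{8} ; sig = (3; 1)
  P = {2,5,8}:  v_{2} + v_{5} + v_{8} = v_{3} + v_{4} + v_{6} ; sig = (3; 1,1,1)
  P = {1,3,4,6}:  v_{1} + v_{3} + v_{4} + v_{6} = 0 ; sig = (4; —)

Sorted signature multiset PRS(X):
[(3; 1), (3; 1), (3; 1), (3; 1,1,1), (4; —)]


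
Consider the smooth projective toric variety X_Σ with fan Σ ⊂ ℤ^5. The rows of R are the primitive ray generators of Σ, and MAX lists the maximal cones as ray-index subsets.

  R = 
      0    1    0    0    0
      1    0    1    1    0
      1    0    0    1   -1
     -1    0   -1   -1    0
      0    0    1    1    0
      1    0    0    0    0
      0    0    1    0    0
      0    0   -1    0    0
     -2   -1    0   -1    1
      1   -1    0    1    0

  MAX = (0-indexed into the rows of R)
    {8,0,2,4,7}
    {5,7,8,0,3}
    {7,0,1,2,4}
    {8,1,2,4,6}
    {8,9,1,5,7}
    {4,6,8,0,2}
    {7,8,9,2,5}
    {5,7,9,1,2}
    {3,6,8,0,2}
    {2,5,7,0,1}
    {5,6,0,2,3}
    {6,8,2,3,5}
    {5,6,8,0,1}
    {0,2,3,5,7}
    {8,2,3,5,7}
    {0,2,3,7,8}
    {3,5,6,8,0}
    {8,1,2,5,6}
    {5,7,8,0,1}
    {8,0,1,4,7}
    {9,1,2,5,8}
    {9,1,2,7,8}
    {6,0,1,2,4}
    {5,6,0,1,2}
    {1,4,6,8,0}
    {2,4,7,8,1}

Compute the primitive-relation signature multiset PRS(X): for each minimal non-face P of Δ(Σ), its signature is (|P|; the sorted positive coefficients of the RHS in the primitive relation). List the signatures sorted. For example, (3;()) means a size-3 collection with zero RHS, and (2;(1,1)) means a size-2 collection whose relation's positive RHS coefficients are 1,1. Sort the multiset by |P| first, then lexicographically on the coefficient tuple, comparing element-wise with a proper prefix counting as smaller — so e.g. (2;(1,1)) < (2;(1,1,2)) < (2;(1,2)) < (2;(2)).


The 11 primitive collections of Σ (r=10, n=5):

  • {1,3}:  v_{1} + v_{3} = 0  ⇒ sig = (2;())
  • {6,7}:  v_{6} + v_{7} = 0  ⇒ sig = (2;())
  • {4,5}:  v_{4} + v_{5} = v_{1}  ⇒ sig = (2;(1))
  • {0,9}:  v_{0} + v_{9} = v_{1} + v_{7}  ⇒ sig = (2;(1,1))
  • {3,4}:  v_{3} + v_{4} = v_{0} + v_{2} + v_{8}  ⇒ sig = (2;(1,1,1))
  • {3,9}:  v_{3} + v_{9} = v_{2} + v_{5} + v_{7} + v_{8}  ⇒ sig = (2;(1,1,1,1))
  • {6,9}:  v_{6} + v_{9} = v_{1} + v_{2} + v_{5} + v_{8}  ⇒ sig = (2;(1,1,1,1))
  • {4,9}:  v_{4} + v_{9} = 2·v_{1} + v_{2} + v_{7} + v_{8}  ⇒ sig = (2;(1,1,1,2))
  • {0,2,5,8}:  v_{0} + v_{2} + v_{5} + v_{8} = 0  ⇒ sig = (4;())
  • {0,1,2,8}:  v_{0} + v_{1} + v_{2} + v_{8} = v_{4}  ⇒ sig = (4;(1))
  • {1,2,5,7,8}:  v_{1} + v_{2} + v_{5} + v_{7} + v_{8} = v_{9}  ⇒ sig = (5;(1))

Signatures (|P|; sorted positive RHS coefficients), sorted:
{ (2;()) ×2,  (2;(1)),  (2;(1,1)),  (2;(1,1,1)),  (2;(1,1,1,1)) ×2,  (2;(1,1,1,2)),  (4;()),  (4;(1)),  (5;(1)) }


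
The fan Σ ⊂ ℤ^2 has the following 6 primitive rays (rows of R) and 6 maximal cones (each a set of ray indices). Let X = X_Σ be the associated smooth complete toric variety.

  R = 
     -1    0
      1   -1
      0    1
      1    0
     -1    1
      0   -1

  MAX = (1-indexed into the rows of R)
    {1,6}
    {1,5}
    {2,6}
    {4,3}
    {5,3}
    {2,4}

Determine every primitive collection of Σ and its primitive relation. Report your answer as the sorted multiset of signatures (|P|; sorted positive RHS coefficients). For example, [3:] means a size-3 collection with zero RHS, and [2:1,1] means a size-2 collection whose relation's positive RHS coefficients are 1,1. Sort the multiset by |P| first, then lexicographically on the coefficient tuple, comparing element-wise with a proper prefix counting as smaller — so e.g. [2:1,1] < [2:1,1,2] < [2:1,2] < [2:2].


9 minimal non-faces of Δ(Σ) (on 6 rays):

  P = {1,4}:  v_{1} + v_{4} = 0 — sig = [2:]
  P = {2,5}:  v_{2} + v_{5} = 0 — sig = [2:]
  P = {3,6}:  v_{3} + v_{6} = 0 — sig = [2:]
  P = {1,2}:  v_{1} + v_{2} = v_{6} — sig = [2:1]
  P = {1,3}:  v_{1} + v_{3} = v_{5} — sig = [2:1]
  P = {2,3}:  v_{2} + v_{3} = v_{4} — sig = [2:1]
  P = {4,5}:  v_{4} + v_{5} = v_{3} — sig = [2:1]
  P = {4,6}:  v_{4} + v_{6} = v_{2} — sig = [2:1]
  P = {5,6}:  v_{5} + v_{6} = v_{1} — sig = [2:1]

Signatures (|P|; sorted positive RHS coefficients), sorted:
    [2:]
    [2:]
    [2:]
    [2:1]
    [2:1]
    [2:1]
    [2:1]
    [2:1]
    [2:1]


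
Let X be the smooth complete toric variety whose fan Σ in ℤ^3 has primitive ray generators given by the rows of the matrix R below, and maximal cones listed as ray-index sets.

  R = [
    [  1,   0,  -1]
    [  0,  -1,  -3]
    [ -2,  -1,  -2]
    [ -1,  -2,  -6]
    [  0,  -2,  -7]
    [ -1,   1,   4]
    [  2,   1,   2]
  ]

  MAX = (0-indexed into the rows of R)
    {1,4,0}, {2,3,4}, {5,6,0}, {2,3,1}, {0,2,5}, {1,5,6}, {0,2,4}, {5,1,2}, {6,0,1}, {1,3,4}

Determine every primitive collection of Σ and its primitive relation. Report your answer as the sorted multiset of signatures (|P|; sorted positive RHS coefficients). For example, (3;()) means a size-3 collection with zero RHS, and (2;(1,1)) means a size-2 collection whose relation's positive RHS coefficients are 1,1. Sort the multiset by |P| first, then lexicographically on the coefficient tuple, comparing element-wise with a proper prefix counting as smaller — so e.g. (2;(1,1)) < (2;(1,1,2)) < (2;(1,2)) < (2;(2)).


9 minimal non-faces of Δ(Σ) (on 7 rays):

  P = {2,6}:  v_{2} + v_{6} = 0  →  sig = (2;())
  P = {0,3}:  v_{0} + v_{3} = v_{4}  →  sig = (2;(1))
  P = {3,5}:  v_{3} + v_{5} = v_{2}  →  sig = (2;(1))
  P = {3,6}:  v_{3} + v_{6} = v_{0} + v_{1}  →  sig = (2;(1,1))
  P = {4,5}:  v_{4} + v_{5} = v_{0} + v_{2}  →  sig = (2;(1,1))
  P = {4,6}:  v_{4} + v_{6} = 2·v_{0} + v_{1}  →  sig = (2;(1,2))
  P = {0,1,5}:  v_{0} + v_{1} + v_{5} = 0  →  sig = (3;())
  P = {0,1,2}:  v_{0} + v_{1} + v_{2} = v_{3}  →  sig = (3;(1))
  P = {1,2,4}:  v_{1} + v_{2} + v_{4} = 2·v_{3}  →  sig = (3;(2))

Sorted signature multiset PRS(X):
{ (2;()),  (2;(1)) ×2,  (2;(1,1)) ×2,  (2;(1,2)),  (3;()),  (3;(1)),  (3;(2)) }


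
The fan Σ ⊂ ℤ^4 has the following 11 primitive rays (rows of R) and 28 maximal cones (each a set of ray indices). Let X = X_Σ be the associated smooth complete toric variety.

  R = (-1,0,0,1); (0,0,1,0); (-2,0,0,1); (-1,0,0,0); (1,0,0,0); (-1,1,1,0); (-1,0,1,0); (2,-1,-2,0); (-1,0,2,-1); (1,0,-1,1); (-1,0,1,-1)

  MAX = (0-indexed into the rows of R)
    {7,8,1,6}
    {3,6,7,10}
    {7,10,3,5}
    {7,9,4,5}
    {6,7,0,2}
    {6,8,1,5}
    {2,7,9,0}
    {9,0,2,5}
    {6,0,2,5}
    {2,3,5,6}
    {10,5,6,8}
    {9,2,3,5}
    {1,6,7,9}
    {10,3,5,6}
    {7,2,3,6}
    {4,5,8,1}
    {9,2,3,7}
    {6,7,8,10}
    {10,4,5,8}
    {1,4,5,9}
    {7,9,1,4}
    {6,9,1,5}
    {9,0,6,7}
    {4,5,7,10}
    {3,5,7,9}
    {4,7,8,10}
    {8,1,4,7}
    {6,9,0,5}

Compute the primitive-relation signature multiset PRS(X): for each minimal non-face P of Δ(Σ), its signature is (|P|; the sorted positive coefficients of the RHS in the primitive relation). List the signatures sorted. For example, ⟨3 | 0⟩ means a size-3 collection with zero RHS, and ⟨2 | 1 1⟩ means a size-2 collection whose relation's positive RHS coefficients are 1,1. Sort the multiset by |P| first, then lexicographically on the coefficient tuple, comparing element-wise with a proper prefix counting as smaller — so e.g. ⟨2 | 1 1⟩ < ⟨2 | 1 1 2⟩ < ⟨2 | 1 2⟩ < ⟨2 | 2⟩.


Σ has 23 primitive collections:

  P={3,4}:  v_{3} + v_{4} = 0 — sig = ⟨2 | 0⟩
  P={9,10}:  v_{9} + v_{10} = 0 — sig = ⟨2 | 0⟩
  P={0,3}:  v_{0} + v_{3} = v_{2} — sig = ⟨2 | 1⟩
  P={1,3}:  v_{1} + v_{3} = v_{6} — sig = ⟨2 | 1⟩
  P={1,10}:  v_{1} + v_{10} = v_{8} — sig = ⟨2 | 1⟩
  P={2,4}:  v_{2} + v_{4} = v_{0} — sig = ⟨2 | 1⟩
  P={4,6}:  v_{4} + v_{6} = v_{1} — sig = ⟨2 | 1⟩
  P={8,9}:  v_{8} + v_{9} = v_{1} — sig = ⟨2 | 1⟩
  P={0,4}:  v_{0} + v_{4} = v_{6} + v_{9} — sig = ⟨2 | 1 1⟩
  P={0,10}:  v_{0} + v_{10} = v_{3} + v_{6} — sig = ⟨2 | 1 1⟩
  P={1,2}:  v_{1} + v_{2} = v_{0} + v_{6} — sig = ⟨2 | 1 1⟩
  P={3,8}:  v_{3} + v_{8} = v_{6} + v_{10} — sig = ⟨2 | 1 1⟩
  P={0,1}:  v_{0} + v_{1} = 2·v_{6} + v_{9} — sig = ⟨2 | 1 2⟩
  P={2,8}:  v_{2} + v_{8} = v_{3} + 2·v_{6} — sig = ⟨2 | 1 2⟩
  P={2,10}:  v_{2} + v_{10} = 2·v_{3} + v_{6} — sig = ⟨2 | 1 2⟩
  P={0,8}:  v_{0} + v_{8} = 2·v_{6} — sig = ⟨2 | 2⟩
  P={5,6,7}:  v_{5} + v_{6} + v_{7} = 0 — sig = ⟨3 | 0⟩
  P={1,5,7}:  v_{1} + v_{5} + v_{7} = v_{4} — sig = ⟨3 | 1⟩
  P={3,6,9}:  v_{3} + v_{6} + v_{9} = v_{0} — sig = ⟨3 | 1⟩
  P={0,5,7}:  v_{0} + v_{5} + v_{7} = v_{3} + v_{9} — sig = ⟨3 | 1 1⟩
  P={5,7,8}:  v_{5} + v_{7} + v_{8} = v_{4} + v_{10} — sig = ⟨3 | 1 1⟩
  P={2,5,7}:  v_{2} + v_{5} + v_{7} = 2·v_{3} + v_{9} — sig = ⟨3 | 1 2⟩
  P={2,6,9}:  v_{2} + v_{6} + v_{9} = 2·v_{0} — sig = ⟨3 | 2⟩

Sorted signature multiset PRS(X):
{ ⟨2 | 0⟩ ×2,  ⟨2 | 1⟩ ×6,  ⟨2 | 1 1⟩ ×4,  ⟨2 | 1 2⟩ ×3,  ⟨2 | 2⟩,  ⟨3 | 0⟩,  ⟨3 | 1⟩ ×2,  ⟨3 | 1 1⟩ ×2,  ⟨3 | 1 2⟩,  ⟨3 | 2⟩ }


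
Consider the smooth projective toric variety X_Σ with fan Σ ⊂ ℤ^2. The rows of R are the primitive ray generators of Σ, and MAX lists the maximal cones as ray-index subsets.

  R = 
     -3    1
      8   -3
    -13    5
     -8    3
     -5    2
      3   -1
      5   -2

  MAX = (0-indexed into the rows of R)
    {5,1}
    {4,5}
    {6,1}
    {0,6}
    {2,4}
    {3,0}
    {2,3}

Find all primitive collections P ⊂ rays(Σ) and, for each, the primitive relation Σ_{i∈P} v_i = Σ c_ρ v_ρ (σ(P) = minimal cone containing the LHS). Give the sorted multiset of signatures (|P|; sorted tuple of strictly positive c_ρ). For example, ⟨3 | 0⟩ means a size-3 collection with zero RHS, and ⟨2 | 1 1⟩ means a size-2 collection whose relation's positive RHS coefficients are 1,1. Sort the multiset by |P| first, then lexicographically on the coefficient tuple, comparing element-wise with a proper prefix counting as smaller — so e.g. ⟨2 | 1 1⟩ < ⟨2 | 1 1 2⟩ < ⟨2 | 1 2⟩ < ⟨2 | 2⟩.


|primitive collections| = 14. Relations:

  P = {0,5}:  v_{0} + v_{5} = 0  so sig = ⟨2 | 0⟩
  P = {1,3}:  v_{1} + v_{3} = 0  so sig = ⟨2 | 0⟩
  P = {4,6}:  v_{4} + v_{6} = 0  so sig = ⟨2 | 0⟩
  P = {0,1}:  v_{0} + v_{1} = v_{6}  so sig = ⟨2 | 1⟩
  P = {0,4}:  v_{0} + v_{4} = v_{3}  so sig = ⟨2 | 1⟩
  P = {1,2}:  v_{1} + v_{2} = v_{4}  so sig = ⟨2 | 1⟩
  P = {1,4}:  v_{1} + v_{4} = v_{5}  so sig = ⟨2 | 1⟩
  P = {2,6}:  v_{2} + v_{6} = v_{3}  so sig = ⟨2 | 1⟩
  P = {3,4}:  v_{3} + v_{4} = v_{2}  so sig = ⟨2 | 1⟩
  P = {3,5}:  v_{3} + v_{5} = v_{4}  so sig = ⟨2 | 1⟩
  P = {3,6}:  v_{3} + v_{6} = v_{0}  so sig = ⟨2 | 1⟩
  P = {5,6}:  v_{5} + v_{6} = v_{1}  so sig = ⟨2 | 1⟩
  P = {0,2}:  v_{0} + v_{2} = 2·v_{3}  so sig = ⟨2 | 2⟩
  P = {2,5}:  v_{2} + v_{5} = 2·v_{4}  so sig = ⟨2 | 2⟩

Signatures (|P|; sorted positive RHS coefficients), sorted:
    ⟨2 | 0⟩
    ⟨2 | 0⟩
    ⟨2 | 0⟩
    ⟨2 | 1⟩
    ⟨2 | 1⟩
    ⟨2 | 1⟩
    ⟨2 | 1⟩
    ⟨2 | 1⟩
    ⟨2 | 1⟩
    ⟨2 | 1⟩
    ⟨2 | 1⟩
    ⟨2 | 1⟩
    ⟨2 | 2⟩
    ⟨2 | 2⟩


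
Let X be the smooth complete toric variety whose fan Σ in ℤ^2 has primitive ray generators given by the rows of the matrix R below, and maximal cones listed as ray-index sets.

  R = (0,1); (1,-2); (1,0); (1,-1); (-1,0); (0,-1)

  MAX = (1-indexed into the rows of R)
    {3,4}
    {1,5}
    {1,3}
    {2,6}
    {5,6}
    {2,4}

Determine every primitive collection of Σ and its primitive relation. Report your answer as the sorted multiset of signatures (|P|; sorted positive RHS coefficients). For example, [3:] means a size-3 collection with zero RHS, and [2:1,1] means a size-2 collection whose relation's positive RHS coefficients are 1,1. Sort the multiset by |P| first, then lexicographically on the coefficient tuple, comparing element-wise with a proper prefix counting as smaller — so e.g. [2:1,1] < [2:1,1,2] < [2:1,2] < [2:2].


Minimal non-faces — 9 found among 6 rays, 6 max cones:

  • {1,6}:  v_{1} + v_{6} = 0 — sig = [2:]
  • {3,5}:  v_{3} + v_{5} = 0 — sig = [2:]
  • {1,2}:  v_{1} + v_{2} = v_{4} — sig = [2:1]
  • {1,4}:  v_{1} + v_{4} = v_{3} — sig = [2:1]
  • {3,6}:  v_{3} + v_{6} = v_{4} — sig = [2:1]
  • {4,5}:  v_{4} + v_{5} = v_{6} — sig = [2:1]
  • {4,6}:  v_{4} + v_{6} = v_{2} — sig = [2:1]
  • {2,3}:  v_{2} + v_{3} = 2·v_{4} — sig = [2:2]
  • {2,5}:  v_{2} + v_{5} = 2·v_{6} — sig = [2:2]

Signatures (|P|; sorted positive RHS coefficients), sorted:
[[2:], [2:], [2:1], [2:1], [2:1], [2:1], [2:1], [2:2], [2:2]]


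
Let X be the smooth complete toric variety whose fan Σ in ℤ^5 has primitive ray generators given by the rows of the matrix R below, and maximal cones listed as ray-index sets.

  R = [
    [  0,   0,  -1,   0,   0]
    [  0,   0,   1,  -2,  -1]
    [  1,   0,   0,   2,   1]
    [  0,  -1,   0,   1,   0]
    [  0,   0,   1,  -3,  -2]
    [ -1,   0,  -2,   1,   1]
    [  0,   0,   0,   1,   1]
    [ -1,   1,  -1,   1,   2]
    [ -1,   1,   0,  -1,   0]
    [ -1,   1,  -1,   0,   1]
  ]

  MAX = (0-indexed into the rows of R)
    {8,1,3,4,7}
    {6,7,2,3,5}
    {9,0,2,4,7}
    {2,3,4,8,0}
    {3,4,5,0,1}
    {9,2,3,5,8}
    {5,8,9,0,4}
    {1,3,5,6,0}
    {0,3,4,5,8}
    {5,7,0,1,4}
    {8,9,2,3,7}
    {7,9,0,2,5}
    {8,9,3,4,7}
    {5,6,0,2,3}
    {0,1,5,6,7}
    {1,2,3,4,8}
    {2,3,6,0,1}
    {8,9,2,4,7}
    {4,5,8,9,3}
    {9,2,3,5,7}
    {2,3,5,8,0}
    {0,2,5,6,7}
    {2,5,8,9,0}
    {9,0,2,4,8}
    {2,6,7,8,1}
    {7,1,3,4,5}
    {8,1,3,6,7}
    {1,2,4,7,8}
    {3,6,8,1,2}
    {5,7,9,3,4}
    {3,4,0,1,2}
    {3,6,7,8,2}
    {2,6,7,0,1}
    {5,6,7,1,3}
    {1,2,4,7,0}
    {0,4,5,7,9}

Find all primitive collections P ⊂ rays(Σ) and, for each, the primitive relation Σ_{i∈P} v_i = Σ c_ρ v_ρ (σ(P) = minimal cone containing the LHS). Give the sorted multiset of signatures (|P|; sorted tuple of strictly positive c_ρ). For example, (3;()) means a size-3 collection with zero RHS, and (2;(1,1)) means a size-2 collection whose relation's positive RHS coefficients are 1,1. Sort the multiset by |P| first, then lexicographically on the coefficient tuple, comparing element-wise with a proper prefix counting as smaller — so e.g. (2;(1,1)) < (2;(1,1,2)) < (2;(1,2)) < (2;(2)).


Δ(Σ) — 10 vertices, 16 min non-faces:

  P={4,6}:  v_{4} + v_{6} = v_{1} ; sig = (2;(1))
  P={6,9}:  v_{6} + v_{9} = v_{7} ; sig = (2;(1))
  P={1,9}:  v_{1} + v_{9} = v_{4} + v_{7} ; sig = (2;(1,1))
  P={0,3,9}:  v_{0} + v_{3} + v_{9} = v_{5} ; sig = (3;(1))
  P={0,6,8}:  v_{0} + v_{6} + v_{8} = v_{9} ; sig = (3;(1))
  P={2,4,5}:  v_{2} + v_{4} + v_{5} = v_{0} ; sig = (3;(1))
  P={0,1,8}:  v_{0} + v_{1} + v_{8} = v_{4} + v_{9} ; sig = (3;(1,1))
  P={0,3,7}:  v_{0} + v_{3} + v_{7} = v_{5} + v_{6} ; sig = (3;(1,1))
  P={1,2,5}:  v_{1} + v_{2} + v_{5} = v_{0} + v_{6} ; sig = (3;(1,1))
  P={1,5,8}:  v_{1} + v_{5} + v_{8} = v_{3} + v_{4} + 2·v_{9} ; sig = (3;(1,1,2))
  P={5,6,8}:  v_{5} + v_{6} + v_{8} = v_{3} + 2·v_{9} ; sig = (3;(1,2))
  P={5,7,8}:  v_{5} + v_{7} + v_{8} = v_{3} + 3·v_{9} ; sig = (3;(1,3))
  P={0,7,8}:  v_{0} + v_{7} + v_{8} = 2·v_{9} ; sig = (3;(2))
  P={2,3,4,9}:  v_{2} + v_{3} + v_{4} + v_{9} = 0 ; sig = (4;())
  P={2,3,4,7}:  v_{2} + v_{3} + v_{4} + v_{7} = v_{6} ; sig = (4;(1))
  P={1,2,3,7}:  v_{1} + v_{2} + v_{3} + v_{7} = 2·v_{6} ; sig = (4;(2))

Hence PRS(X_Σ) =
    |P|=2: 3 collections, coeffs (1), (1), (1,1)
    |P|=3: 10 collections, coeffs (1), (1), (1), (1,1), (1,1), (1,1), (1,1,2), (1,2), (1,3), (2)
    |P|=4: 3 collections, coeffs (), (1), (2)


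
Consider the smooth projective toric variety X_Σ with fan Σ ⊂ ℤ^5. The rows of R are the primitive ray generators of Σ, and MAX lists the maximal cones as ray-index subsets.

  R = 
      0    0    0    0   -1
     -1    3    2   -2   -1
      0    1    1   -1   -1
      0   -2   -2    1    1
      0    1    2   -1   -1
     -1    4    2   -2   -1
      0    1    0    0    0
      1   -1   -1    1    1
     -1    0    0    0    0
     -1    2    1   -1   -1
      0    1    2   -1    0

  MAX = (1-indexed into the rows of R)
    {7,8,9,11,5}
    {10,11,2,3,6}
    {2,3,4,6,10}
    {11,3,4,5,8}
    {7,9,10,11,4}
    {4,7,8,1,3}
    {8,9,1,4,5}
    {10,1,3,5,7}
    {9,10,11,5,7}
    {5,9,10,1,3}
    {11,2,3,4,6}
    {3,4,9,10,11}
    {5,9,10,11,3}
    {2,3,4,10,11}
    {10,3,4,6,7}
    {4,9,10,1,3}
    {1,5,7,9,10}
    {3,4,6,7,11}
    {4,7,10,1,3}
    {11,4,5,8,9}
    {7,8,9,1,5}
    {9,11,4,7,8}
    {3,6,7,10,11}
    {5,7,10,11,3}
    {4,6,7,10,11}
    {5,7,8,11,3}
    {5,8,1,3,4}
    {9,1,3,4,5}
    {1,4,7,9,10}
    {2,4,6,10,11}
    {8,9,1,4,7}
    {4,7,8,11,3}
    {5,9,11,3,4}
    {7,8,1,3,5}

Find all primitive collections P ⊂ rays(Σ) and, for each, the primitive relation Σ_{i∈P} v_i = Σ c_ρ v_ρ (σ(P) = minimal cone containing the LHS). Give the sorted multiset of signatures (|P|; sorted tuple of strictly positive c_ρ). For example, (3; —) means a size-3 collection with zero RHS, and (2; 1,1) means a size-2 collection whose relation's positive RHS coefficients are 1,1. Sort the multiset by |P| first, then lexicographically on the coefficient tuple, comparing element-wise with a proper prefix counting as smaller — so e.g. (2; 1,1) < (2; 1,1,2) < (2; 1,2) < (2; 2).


17 minimal non-faces of Δ(Σ) (on 11 rays):

  P = {1,11}:  v_{1} + v_{11} = v_{5}  ⇒ sig = (2; 1)
  P = {2,7}:  v_{2} + v_{7} = v_{6}  ⇒ sig = (2; 1)
  P = {8,10}:  v_{8} + v_{10} = v_{7}  ⇒ sig = (2; 1)
  P = {1,2}:  v_{1} + v_{2} = v_{3} + v_{10}  ⇒ sig = (2; 1,1)
  P = {1,6}:  v_{1} + v_{6} = v_{3} + v_{7} + v_{10}  ⇒ sig = (2; 1,1,1)
  P = {2,5}:  v_{2} + v_{5} = v_{3} + v_{10} + v_{11}  ⇒ sig = (2; 1,1,1)
  P = {5,6}:  v_{5} + v_{6} = v_{3} + v_{7} + v_{10} + v_{11}  ⇒ sig = (2; 1,1,1,1)
  P = {2,8}:  v_{2} + v_{8} = v_{3} + v_{4} + 2·v_{7} + v_{11}  ⇒ sig = (2; 1,1,1,2)
  P = {6,9}:  v_{6} + v_{9} = v_{4} + v_{7} + 2·v_{10} + v_{11}  ⇒ sig = (2; 1,1,1,2)
  P = {6,8}:  v_{6} + v_{8} = v_{3} + v_{4} + 3·v_{7} + v_{11}  ⇒ sig = (2; 1,1,1,3)
  P = {2,9}:  v_{2} + v_{9} = v_{4} + 2·v_{10} + v_{11}  ⇒ sig = (2; 1,1,2)
  P = {3,8,9}:  v_{3} + v_{8} + v_{9} = 0  ⇒ sig = (3; —)
  P = {4,5,7}:  v_{4} + v_{5} + v_{7} = 0  ⇒ sig = (3; —)
  P = {3,7,9}:  v_{3} + v_{7} + v_{9} = v_{10}  ⇒ sig = (3; 1)
  P = {4,5,10}:  v_{4} + v_{5} + v_{10} = v_{3} + v_{9}  ⇒ sig = (3; 1,1)
  P = {3,4,7,10,11}:  v_{3} + v_{4} + v_{7} + v_{10} + v_{11} = v_{2}  ⇒ sig = (5; 1)
  P = {3,4,6,10,11}:  v_{3} + v_{4} + v_{6} + v_{10} + v_{11} = 2·v_{2}  ⇒ sig = (5; 2)

Hence PRS(X_Σ) =
[(2; 1), (2; 1), (2; 1), (2; 1,1), (2; 1,1,1), (2; 1,1,1), (2; 1,1,1,1), (2; 1,1,1,2), (2; 1,1,1,2), (2; 1,1,1,3), (2; 1,1,2), (3; —), (3; —), (3; 1), (3; 1,1), (5; 1), (5; 2)]


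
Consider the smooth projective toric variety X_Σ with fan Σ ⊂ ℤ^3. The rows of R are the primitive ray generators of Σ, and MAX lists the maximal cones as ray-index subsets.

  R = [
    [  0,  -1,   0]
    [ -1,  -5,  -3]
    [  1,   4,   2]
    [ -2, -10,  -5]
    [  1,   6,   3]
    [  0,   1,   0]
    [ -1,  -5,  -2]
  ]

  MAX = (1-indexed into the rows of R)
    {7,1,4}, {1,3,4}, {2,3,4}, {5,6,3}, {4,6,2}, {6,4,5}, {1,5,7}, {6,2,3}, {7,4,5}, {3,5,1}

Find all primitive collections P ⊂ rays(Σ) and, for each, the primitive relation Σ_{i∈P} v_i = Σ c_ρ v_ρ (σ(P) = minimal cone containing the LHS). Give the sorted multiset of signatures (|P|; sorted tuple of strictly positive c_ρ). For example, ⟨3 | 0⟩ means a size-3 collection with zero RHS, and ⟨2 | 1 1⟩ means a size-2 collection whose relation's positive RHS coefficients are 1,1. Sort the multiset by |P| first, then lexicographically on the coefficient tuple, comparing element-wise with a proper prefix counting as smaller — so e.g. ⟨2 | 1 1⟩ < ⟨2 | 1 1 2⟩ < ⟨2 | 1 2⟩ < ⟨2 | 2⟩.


Primitive collections (9):

  P = {1,6}:  v_{1} + v_{6} = 0 — sig = ⟨2 | 0⟩
  P = {2,5}:  v_{2} + v_{5} = v_{6} — sig = ⟨2 | 1⟩
  P = {2,7}:  v_{2} + v_{7} = v_{4} — sig = ⟨2 | 1⟩
  P = {3,7}:  v_{3} + v_{7} = v_{1} — sig = ⟨2 | 1⟩
  P = {1,2}:  v_{1} + v_{2} = v_{3} + v_{4} — sig = ⟨2 | 1 1⟩
  P = {6,7}:  v_{6} + v_{7} = v_{4} + v_{5} — sig = ⟨2 | 1 1⟩
  P = {3,4,5}:  v_{3} + v_{4} + v_{5} = 0 — sig = ⟨3 | 0⟩
  P = {1,4,5}:  v_{1} + v_{4} + v_{5} = v_{7} — sig = ⟨3 | 1⟩
  P = {3,4,6}:  v_{3} + v_{4} + v_{6} = v_{2} — sig = ⟨3 | 1⟩

so the primitive-relation signature multiset is
{ ⟨2 | 0⟩,  ⟨2 | 1⟩ ×3,  ⟨2 | 1 1⟩ ×2,  ⟨3 | 0⟩,  ⟨3 | 1⟩ ×2 }


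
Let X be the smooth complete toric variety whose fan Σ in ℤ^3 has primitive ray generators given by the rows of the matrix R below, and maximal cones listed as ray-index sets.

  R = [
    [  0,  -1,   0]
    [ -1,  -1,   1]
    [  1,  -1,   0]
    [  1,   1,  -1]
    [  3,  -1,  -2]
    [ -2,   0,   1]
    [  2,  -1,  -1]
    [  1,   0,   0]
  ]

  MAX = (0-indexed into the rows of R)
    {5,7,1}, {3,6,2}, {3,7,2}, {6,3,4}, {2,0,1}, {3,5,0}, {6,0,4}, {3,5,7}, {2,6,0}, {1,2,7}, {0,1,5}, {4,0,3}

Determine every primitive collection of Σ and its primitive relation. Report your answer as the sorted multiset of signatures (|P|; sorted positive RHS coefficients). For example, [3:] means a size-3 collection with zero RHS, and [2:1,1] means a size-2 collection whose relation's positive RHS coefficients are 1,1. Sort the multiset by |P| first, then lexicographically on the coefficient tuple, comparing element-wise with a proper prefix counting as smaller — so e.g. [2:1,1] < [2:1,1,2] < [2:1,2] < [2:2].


|primitive collections| = 12. Relations:

  • {1,3}:  v_{1} + v_{3} = 0 ; sig = [2:]
  • {0,7}:  v_{0} + v_{7} = v_{2} ; sig = [2:1]
  • {2,5}:  v_{2} + v_{5} = v_{1} ; sig = [2:1]
  • {5,6}:  v_{5} + v_{6} = v_{0} ; sig = [2:1]
  • {1,4}:  v_{1} + v_{4} = v_{0} + v_{6} ; sig = [2:1,1]
  • {1,6}:  v_{1} + v_{6} = v_{0} + v_{2} ; sig = [2:1,1]
  • {4,7}:  v_{4} + v_{7} = v_{2} + v_{3} + v_{6} ; sig = [2:1,1,1]
  • {4,5}:  v_{4} + v_{5} = 2·v_{0} + v_{3} ; sig = [2:1,2]
  • {6,7}:  v_{6} + v_{7} = 2·v_{2} + v_{3} ; sig = [2:1,2]
  • {2,4}:  v_{2} + v_{4} = 2·v_{6} ; sig = [2:2]
  • {0,2,3}:  v_{0} + v_{2} + v_{3} = v_{6} ; sig = [3:1]
  • {0,3,6}:  v_{0} + v_{3} + v_{6} = v_{4} ; sig = [3:1]

so the primitive-relation signature multiset is
{ [2:],  [2:1] ×3,  [2:1,1] ×2,  [2:1,1,1],  [2:1,2] ×2,  [2:2],  [3:1] ×2 }


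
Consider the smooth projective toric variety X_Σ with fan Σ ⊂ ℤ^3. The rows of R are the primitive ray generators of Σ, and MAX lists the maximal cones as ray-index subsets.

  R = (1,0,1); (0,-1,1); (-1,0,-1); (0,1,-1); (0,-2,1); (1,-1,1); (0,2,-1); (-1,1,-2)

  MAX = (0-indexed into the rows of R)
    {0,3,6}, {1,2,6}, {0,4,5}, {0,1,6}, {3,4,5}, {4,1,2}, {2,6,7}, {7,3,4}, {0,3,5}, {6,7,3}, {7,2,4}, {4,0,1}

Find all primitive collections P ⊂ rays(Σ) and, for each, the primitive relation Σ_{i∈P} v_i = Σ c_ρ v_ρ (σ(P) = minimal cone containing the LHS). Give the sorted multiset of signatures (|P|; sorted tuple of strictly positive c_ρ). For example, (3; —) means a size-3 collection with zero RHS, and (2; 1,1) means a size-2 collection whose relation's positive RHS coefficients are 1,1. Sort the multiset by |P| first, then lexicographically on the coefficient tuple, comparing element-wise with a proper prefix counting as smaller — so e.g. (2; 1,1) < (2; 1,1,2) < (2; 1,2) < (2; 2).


The 11 primitive collections of Σ (r=8, n=3):

  P={0,2}:  v_{0} + v_{2} = 0  so sig = (2; —)
  P={1,3}:  v_{1} + v_{3} = 0  so sig = (2; —)
  P={4,6}:  v_{4} + v_{6} = 0  so sig = (2; —)
  P={0,7}:  v_{0} + v_{7} = v_{3}  so sig = (2; 1)
  P={1,7}:  v_{1} + v_{7} = v_{2}  so sig = (2; 1)
  P={2,3}:  v_{2} + v_{3} = v_{7}  so sig = (2; 1)
  P={1,5}:  v_{1} + v_{5} = v_{0} + v_{4}  so sig = (2; 1,1)
  P={2,5}:  v_{2} + v_{5} = v_{3} + v_{4}  so sig = (2; 1,1)
  P={5,6}:  v_{5} + v_{6} = v_{0} + v_{3}  so sig = (2; 1,1)
  P={5,7}:  v_{5} + v_{7} = 2·v_{3} + v_{4}  so sig = (2; 1,2)
  P={0,3,4}:  v_{0} + v_{3} + v_{4} = v_{5}  so sig = (3; 1)

Sorted signature multiset PRS(X):
    |P|=2: 10 collections, coeffs (), (), (), (1), (1), (1), (1,1), (1,1), (1,1), (1,2)
    |P|=3: 1 collection, coeffs (1)


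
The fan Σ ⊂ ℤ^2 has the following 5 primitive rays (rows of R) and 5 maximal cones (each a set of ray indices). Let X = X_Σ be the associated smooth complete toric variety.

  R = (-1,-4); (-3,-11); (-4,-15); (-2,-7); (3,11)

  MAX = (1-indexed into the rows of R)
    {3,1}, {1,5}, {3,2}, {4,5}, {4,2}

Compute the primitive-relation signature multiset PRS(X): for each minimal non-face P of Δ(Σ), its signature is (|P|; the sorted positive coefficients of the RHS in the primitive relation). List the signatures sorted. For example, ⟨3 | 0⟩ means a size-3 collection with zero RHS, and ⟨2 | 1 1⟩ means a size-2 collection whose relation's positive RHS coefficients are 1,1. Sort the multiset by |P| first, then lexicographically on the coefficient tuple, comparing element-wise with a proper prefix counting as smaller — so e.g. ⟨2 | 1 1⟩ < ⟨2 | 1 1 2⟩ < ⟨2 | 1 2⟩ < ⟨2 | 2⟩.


Minimal non-faces — 5 found among 5 rays, 5 max cones:

  P = {2,5}:  v_{2} + v_{5} = 0  ⇒ sig = ⟨2 | 0⟩
  P = {1,2}:  v_{1} + v_{2} = v_{3}  ⇒ sig = ⟨2 | 1⟩
  P = {1,4}:  v_{1} + v_{4} = v_{2}  ⇒ sig = ⟨2 | 1⟩
  P = {3,5}:  v_{3} + v_{5} = v_{1}  ⇒ sig = ⟨2 | 1⟩
  P = {3,4}:  v_{3} + v_{4} = 2·v_{2}  ⇒ sig = ⟨2 | 2⟩

Sorted signature multiset PRS(X):
    ⟨2 | 0⟩
    ⟨2 | 1⟩
    ⟨2 | 1⟩
    ⟨2 | 1⟩
    ⟨2 | 2⟩


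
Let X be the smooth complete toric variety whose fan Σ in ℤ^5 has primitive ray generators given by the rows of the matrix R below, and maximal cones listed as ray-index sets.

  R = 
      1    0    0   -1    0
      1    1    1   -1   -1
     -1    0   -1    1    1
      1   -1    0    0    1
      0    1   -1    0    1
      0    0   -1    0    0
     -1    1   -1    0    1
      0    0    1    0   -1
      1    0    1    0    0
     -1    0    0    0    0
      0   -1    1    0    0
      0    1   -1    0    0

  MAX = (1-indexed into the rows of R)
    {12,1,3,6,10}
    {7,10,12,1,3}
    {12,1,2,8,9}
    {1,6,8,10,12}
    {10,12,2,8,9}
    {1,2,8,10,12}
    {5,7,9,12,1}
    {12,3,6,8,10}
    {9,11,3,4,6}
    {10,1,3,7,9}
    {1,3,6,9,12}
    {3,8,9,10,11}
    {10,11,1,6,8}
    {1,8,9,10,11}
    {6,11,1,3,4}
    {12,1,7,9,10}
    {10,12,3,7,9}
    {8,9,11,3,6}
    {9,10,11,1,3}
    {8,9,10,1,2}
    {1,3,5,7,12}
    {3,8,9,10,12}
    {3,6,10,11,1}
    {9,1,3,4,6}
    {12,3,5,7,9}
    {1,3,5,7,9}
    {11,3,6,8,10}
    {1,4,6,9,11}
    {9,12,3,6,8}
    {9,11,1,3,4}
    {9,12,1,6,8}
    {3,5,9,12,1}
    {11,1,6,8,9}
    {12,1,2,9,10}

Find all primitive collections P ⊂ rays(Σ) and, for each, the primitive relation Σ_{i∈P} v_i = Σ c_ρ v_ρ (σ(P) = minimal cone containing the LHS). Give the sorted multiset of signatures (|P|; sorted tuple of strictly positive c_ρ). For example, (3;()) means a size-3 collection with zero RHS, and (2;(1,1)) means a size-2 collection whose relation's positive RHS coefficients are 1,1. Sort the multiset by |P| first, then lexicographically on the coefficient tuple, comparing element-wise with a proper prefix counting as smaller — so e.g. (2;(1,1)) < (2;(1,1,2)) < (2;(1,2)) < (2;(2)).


|primitive collections| = 25. Relations:

  {11,12}:  v_{11} + v_{12} = 0  ⟹  sig = (2;())
  {5,10}:  v_{5} + v_{10} = v_{7}  ⟹  sig = (2;(1))
  {2,4}:  v_{2} + v_{4} = v_{1} + v_{9}  ⟹  sig = (2;(1,1))
  {2,3}:  v_{2} + v_{3} = v_{9} + v_{10} + v_{12}  ⟹  sig = (2;(1,1,1))
  {2,6}:  v_{2} + v_{6} = v_{1} + v_{8} + v_{12}  ⟹  sig = (2;(1,1,1))
  {4,8}:  v_{4} + v_{8} = v_{6} + v_{9} + v_{11}  ⟹  sig = (2;(1,1,1))
  {4,10}:  v_{4} + v_{10} = v_{1} + v_{3} + v_{11}  ⟹  sig = (2;(1,1,1))
  {5,6}:  v_{5} + v_{6} = v_{1} + v_{3} + v_{12}  ⟹  sig = (2;(1,1,1))
  {5,8}:  v_{5} + v_{8} = v_{9} + v_{10} + v_{12}  ⟹  sig = (2;(1,1,1))
  {2,11}:  v_{2} + v_{11} = v_{1} + v_{8} + v_{9} + v_{10}  ⟹  sig = (2;(1,1,1,1))
  {4,12}:  v_{4} + v_{12} = v_{1} + v_{3} + v_{6} + v_{9}  ⟹  sig = (2;(1,1,1,1))
  {5,11}:  v_{5} + v_{11} = v_{1} + v_{3} + v_{9} + v_{10}  ⟹  sig = (2;(1,1,1,1))
  {6,7}:  v_{6} + v_{7} = v_{1} + v_{3} + v_{10} + v_{12}  ⟹  sig = (2;(1,1,1,1))
  {7,11}:  v_{7} + v_{11} = v_{1} + v_{3} + v_{9} + 2·v_{10}  ⟹  sig = (2;(1,1,1,2))
  {7,8}:  v_{7} + v_{8} = v_{9} + 2·v_{10} + v_{12}  ⟹  sig = (2;(1,1,2))
  {4,7}:  v_{4} + v_{7} = 2·v_{1} + 2·v_{3} + v_{9} + v_{10}  ⟹  sig = (2;(1,1,2,2))
  {4,5}:  v_{4} + v_{5} = 2·v_{1} + 2·v_{3} + v_{9}  ⟹  sig = (2;(1,2,2))
  {2,5}:  v_{2} + v_{5} = v_{1} + 2·v_{9} + 2·v_{10} + 2·v_{12}  ⟹  sig = (2;(1,2,2,2))
  {2,7}:  v_{2} + v_{7} = v_{1} + 2·v_{9} + 3·v_{10} + 2·v_{12}  ⟹  sig = (2;(1,2,2,3))
  {1,3,8}:  v_{1} + v_{3} + v_{8} = 0  ⟹  sig = (3;())
  {6,9,10}:  v_{6} + v_{9} + v_{10} = 0  ⟹  sig = (3;())
  {1,3,6,9,11}:  v_{1} + v_{3} + v_{6} + v_{9} + v_{11} = v_{4}  ⟹  sig = (5;(1))
  {1,3,9,10,12}:  v_{1} + v_{3} + v_{9} + v_{10} + v_{12} = v_{5}  ⟹  sig = (5;(1))
  {1,8,9,10,12}:  v_{1} + v_{8} + v_{9} + v_{10} + v_{12} = v_{2}  ⟹  sig = (5;(1))
  {1,3,7,9,12}:  v_{1} + v_{3} + v_{7} + v_{9} + v_{12} = 2·v_{5}  ⟹  sig = (5;(2))

so the primitive-relation signature multiset is
[(2;()), (2;(1)), (2;(1,1)), (2;(1,1,1)), (2;(1,1,1)), (2;(1,1,1)), (2;(1,1,1)), (2;(1,1,1)), (2;(1,1,1)), (2;(1,1,1,1)), (2;(1,1,1,1)), (2;(1,1,1,1)), (2;(1,1,1,1)), (2;(1,1,1,2)), (2;(1,1,2)), (2;(1,1,2,2)), (2;(1,2,2)), (2;(1,2,2,2)), (2;(1,2,2,3)), (3;()), (3;()), (5;(1)), (5;(1)), (5;(1)), (5;(2))]


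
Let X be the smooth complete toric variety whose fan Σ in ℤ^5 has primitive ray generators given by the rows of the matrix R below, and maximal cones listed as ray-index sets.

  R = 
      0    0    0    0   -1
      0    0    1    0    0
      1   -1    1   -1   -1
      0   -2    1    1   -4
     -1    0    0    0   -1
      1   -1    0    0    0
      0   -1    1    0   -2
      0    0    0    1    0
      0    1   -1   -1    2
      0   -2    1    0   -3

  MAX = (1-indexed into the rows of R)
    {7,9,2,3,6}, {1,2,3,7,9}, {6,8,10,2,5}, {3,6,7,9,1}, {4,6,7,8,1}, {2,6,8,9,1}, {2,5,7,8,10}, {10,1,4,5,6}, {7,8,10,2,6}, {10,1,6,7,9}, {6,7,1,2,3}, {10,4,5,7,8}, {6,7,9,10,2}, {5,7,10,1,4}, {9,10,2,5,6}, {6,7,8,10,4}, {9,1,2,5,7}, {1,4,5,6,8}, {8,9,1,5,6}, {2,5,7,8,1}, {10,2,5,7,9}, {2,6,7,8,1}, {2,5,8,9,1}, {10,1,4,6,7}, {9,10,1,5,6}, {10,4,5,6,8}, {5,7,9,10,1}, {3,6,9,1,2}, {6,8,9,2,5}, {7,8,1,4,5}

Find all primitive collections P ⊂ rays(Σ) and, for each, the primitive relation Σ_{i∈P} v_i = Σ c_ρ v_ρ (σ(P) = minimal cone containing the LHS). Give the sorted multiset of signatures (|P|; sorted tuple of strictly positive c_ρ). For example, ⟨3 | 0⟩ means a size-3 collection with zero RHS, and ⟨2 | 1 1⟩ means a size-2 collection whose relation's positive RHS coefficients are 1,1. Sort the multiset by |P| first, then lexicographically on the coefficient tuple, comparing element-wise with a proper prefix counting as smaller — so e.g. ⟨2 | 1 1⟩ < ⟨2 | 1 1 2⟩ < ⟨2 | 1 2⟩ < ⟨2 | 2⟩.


Primitive collections (13):

  {3,8}:  v_{3} + v_{8} = v_{1} + v_{2} + v_{6} ; sig = ⟨2 | 1 1 1⟩
  {4,9}:  v_{4} + v_{9} = v_{1} + v_{5} + v_{6} ; sig = ⟨2 | 1 1 1⟩
  {3,4}:  v_{3} + v_{4} = v_{1} + v_{6} + 2·v_{7} ; sig = ⟨2 | 1 1 2⟩
  {3,10}:  v_{3} + v_{10} = v_{6} + 3·v_{7} + v_{9} ; sig = ⟨2 | 1 1 3⟩
  {2,4}:  v_{2} + v_{4} = 2·v_{7} + v_{8} ; sig = ⟨2 | 1 2⟩
  {3,5}:  v_{3} + v_{5} = 2·v_{7} + v_{9} ; sig = ⟨2 | 1 2⟩
  {7,8,9}:  v_{7} + v_{8} + v_{9} = 0 ; sig = ⟨3 | 0⟩
  {1,8,10}:  v_{1} + v_{8} + v_{10} = v_{4} ; sig = ⟨3 | 1⟩
  {5,6,7}:  v_{5} + v_{6} + v_{7} = v_{10} ; sig = ⟨3 | 1⟩
  {8,9,10}:  v_{8} + v_{9} + v_{10} = v_{5} + v_{6} ; sig = ⟨3 | 1 1⟩
  {1,2,10}:  v_{1} + v_{2} + v_{10} = 2·v_{7} ; sig = ⟨3 | 2⟩
  {1,2,5,6}:  v_{1} + v_{2} + v_{5} + v_{6} = v_{7} ; sig = ⟨4 | 1⟩
  {1,2,6,7,9}:  v_{1} + v_{2} + v_{6} + v_{7} + v_{9} = v_{3} ; sig = ⟨5 | 1⟩

so the primitive-relation signature multiset is
    ⟨2 | 1 1 1⟩
    ⟨2 | 1 1 1⟩
    ⟨2 | 1 1 2⟩
    ⟨2 | 1 1 3⟩
    ⟨2 | 1 2⟩
    ⟨2 | 1 2⟩
    ⟨3 | 0⟩
    ⟨3 | 1⟩
    ⟨3 | 1⟩
    ⟨3 | 1 1⟩
    ⟨3 | 2⟩
    ⟨4 | 1⟩
    ⟨5 | 1⟩


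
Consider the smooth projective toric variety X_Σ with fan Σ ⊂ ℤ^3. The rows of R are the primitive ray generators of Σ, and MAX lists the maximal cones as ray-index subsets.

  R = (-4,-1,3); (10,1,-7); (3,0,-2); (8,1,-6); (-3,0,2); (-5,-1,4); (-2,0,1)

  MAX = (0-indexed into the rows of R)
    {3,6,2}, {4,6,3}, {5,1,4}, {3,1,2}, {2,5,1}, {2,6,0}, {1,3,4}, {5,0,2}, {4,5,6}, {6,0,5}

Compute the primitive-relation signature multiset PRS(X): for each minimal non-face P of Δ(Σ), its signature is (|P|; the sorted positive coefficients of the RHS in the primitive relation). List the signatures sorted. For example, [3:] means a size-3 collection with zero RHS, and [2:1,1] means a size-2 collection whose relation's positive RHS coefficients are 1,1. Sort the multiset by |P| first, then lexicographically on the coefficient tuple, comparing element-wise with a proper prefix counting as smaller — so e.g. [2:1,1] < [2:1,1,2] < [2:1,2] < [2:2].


Minimal non-faces — 7 found among 7 rays, 10 max cones:

  P={2,4}:  v_{2} + v_{4} = 0 ; sig = [2:]
  P={1,6}:  v_{1} + v_{6} = v_{3} ; sig = [2:1]
  P={3,5}:  v_{3} + v_{5} = v_{2} ; sig = [2:1]
  P={0,4}:  v_{0} + v_{4} = v_{5} + v_{6} ; sig = [2:1,1]
  P={0,3}:  v_{0} + v_{3} = 2·v_{2} + v_{6} ; sig = [2:1,2]
  P={0,1}:  v_{0} + v_{1} = 2·v_{2} ; sig = [2:2]
  P={2,5,6}:  v_{2} + v_{5} + v_{6} = v_{0} ; sig = [3:1]

Sorted signature multiset PRS(X):
[[2:], [2:1], [2:1], [2:1,1], [2:1,2], [2:2], [3:1]]


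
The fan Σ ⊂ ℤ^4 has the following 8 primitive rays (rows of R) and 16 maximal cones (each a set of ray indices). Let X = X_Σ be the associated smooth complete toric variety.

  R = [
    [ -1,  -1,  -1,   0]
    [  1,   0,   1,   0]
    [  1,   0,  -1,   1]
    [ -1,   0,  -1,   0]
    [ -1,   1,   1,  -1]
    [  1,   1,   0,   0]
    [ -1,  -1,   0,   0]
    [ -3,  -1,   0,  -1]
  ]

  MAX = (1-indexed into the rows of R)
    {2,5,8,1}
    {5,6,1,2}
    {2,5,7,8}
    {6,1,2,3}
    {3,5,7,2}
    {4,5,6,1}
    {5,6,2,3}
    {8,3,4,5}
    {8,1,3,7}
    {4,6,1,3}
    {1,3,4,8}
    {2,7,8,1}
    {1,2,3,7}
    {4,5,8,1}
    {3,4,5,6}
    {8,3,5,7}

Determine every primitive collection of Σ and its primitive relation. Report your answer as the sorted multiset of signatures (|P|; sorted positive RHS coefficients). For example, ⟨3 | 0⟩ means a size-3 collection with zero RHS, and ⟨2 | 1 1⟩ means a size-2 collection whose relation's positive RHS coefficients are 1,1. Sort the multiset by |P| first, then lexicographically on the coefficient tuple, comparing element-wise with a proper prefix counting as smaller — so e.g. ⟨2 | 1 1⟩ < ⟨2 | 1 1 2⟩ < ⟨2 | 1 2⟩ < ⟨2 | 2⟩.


7 collections generate NE(X_Σ); each relation:

  • {2,4}:  v_{2} + v_{4} = 0  →  sig = ⟨2 | 0⟩
  • {6,7}:  v_{6} + v_{7} = 0  →  sig = ⟨2 | 0⟩
  • {4,7}:  v_{4} + v_{7} = v_{3} + v_{8}  →  sig = ⟨2 | 1 1⟩
  • {6,8}:  v_{6} + v_{8} = v_{1} + v_{5}  →  sig = ⟨2 | 1 1⟩
  • {1,3,5}:  v_{1} + v_{3} + v_{5} = v_{4}  →  sig = ⟨3 | 1⟩
  • {1,5,7}:  v_{1} + v_{5} + v_{7} = v_{8}  →  sig = ⟨3 | 1⟩
  • {2,3,8}:  v_{2} + v_{3} + v_{8} = v_{7}  →  sig = ⟨3 | 1⟩

so the primitive-relation signature multiset is
{ ⟨2 | 0⟩ ×2,  ⟨2 | 1 1⟩ ×2,  ⟨3 | 1⟩ ×3 }


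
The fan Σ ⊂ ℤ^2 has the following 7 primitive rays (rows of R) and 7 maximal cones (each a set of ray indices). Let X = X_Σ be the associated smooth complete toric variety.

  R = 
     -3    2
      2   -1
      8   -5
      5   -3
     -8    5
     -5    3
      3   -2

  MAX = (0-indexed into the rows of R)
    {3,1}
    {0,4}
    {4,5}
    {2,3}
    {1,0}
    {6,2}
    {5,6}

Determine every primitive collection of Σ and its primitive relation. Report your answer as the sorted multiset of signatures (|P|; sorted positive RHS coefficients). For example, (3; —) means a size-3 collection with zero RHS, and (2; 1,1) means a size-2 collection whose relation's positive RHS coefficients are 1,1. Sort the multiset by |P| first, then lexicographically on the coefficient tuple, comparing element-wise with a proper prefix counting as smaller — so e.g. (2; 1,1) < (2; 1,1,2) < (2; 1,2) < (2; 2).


The 14 primitive collections of Σ (r=7, n=2):

  P={0,6}:  v_{0} + v_{6} = 0  →  sig = (2; —)
  P={2,4}:  v_{2} + v_{4} = 0  →  sig = (2; —)
  P={3,5}:  v_{3} + v_{5} = 0  →  sig = (2; —)
  P={0,2}:  v_{0} + v_{2} = v_{3}  →  sig = (2; 1)
  P={0,3}:  v_{0} + v_{3} = v_{1}  →  sig = (2; 1)
  P={0,5}:  v_{0} + v_{5} = v_{4}  →  sig = (2; 1)
  P={1,5}:  v_{1} + v_{5} = v_{0}  →  sig = (2; 1)
  P={1,6}:  v_{1} + v_{6} = v_{3}  →  sig = (2; 1)
  P={2,5}:  v_{2} + v_{5} = v_{6}  →  sig = (2; 1)
  P={3,4}:  v_{3} + v_{4} = v_{0}  →  sig = (2; 1)
  P={3,6}:  v_{3} + v_{6} = v_{2}  →  sig = (2; 1)
  P={4,6}:  v_{4} + v_{6} = v_{5}  →  sig = (2; 1)
  P={1,2}:  v_{1} + v_{2} = 2·v_{3}  →  sig = (2; 2)
  P={1,4}:  v_{1} + v_{4} = 2·v_{0}  →  sig = (2; 2)

Sorted signature multiset PRS(X):
[(2; —), (2; —), (2; —), (2; 1), (2; 1), (2; 1), (2; 1), (2; 1), (2; 1), (2; 1), (2; 1), (2; 1), (2; 2), (2; 2)]
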